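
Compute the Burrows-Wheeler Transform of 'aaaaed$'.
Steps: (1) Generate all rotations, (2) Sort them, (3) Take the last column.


Rotations (sorted):
  0: $aaaaed -> last char: d
  1: aaaaed$ -> last char: $
  2: aaaed$a -> last char: a
  3: aaed$aa -> last char: a
  4: aed$aaa -> last char: a
  5: d$aaaae -> last char: e
  6: ed$aaaa -> last char: a


BWT = d$aaaea


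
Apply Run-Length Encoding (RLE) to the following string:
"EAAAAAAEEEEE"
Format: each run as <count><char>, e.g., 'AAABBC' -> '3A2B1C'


Scanning runs left to right:
  i=0: run of 'E' x 1 -> '1E'
  i=1: run of 'A' x 6 -> '6A'
  i=7: run of 'E' x 5 -> '5E'

RLE = 1E6A5E


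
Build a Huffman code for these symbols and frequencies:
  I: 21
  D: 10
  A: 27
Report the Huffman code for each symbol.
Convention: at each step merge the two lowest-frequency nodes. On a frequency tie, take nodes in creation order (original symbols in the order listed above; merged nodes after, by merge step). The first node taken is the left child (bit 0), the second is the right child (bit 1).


Huffman tree construction:
Step 1: Merge D(10) + I(21) = 31
Step 2: Merge A(27) + (D+I)(31) = 58
Read each symbol's code off the tree from the root (left child = 0, right child = 1).

Codes:
  I: 11 (length 2)
  D: 10 (length 2)
  A: 0 (length 1)
Average code length: 89/58 = 1.5345 bits/symbol


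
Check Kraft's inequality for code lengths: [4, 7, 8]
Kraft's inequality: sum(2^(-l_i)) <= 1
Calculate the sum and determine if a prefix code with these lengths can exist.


Sum = 2^(-4) + 2^(-7) + 2^(-8)
    = 0.0625 + 0.0078125 + 0.00390625
    = 19/256 = 0.07421875
Since 0.07421875 <= 1, Kraft's inequality IS satisfied.
A prefix code with these lengths CAN exist.

Kraft sum = 0.07421875. Satisfied.


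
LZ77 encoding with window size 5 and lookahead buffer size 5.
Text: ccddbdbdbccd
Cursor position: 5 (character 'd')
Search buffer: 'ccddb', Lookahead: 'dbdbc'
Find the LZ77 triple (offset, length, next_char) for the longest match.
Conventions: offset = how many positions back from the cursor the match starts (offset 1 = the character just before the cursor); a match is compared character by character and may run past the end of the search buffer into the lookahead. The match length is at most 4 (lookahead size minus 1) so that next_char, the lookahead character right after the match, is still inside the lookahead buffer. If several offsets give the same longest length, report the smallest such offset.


Try each offset into the search buffer:
  offset=1 (pos 4, char 'b'): match length 0
  offset=2 (pos 3, char 'd'): match length 4
  offset=3 (pos 2, char 'd'): match length 1
  offset=4 (pos 1, char 'c'): match length 0
  offset=5 (pos 0, char 'c'): match length 0
Longest match has length 4 at offset 2.
next_char = character at position 5 + 4 = 9 -> 'c'

Best match: offset=2, length=4 (matching 'dbdb' starting at position 3)
LZ77 triple: (2, 4, 'c')


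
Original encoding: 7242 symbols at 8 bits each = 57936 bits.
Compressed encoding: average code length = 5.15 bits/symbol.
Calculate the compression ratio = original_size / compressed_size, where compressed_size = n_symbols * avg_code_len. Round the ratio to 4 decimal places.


original_size = n_symbols * orig_bits = 7242 * 8 = 57936 bits
compressed_size = n_symbols * avg_code_len = 7242 * 5.15 = 37296.3 bits
ratio = original_size / compressed_size = 57936 / 37296.3 = 1.5534

Compression ratio = 1.5534


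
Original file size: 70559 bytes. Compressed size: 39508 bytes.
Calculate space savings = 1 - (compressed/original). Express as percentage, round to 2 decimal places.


ratio = compressed/original = 39508/70559 = 0.559929
savings = 1 - ratio = 1 - 0.559929 = 0.440071
as a percentage: 0.440071 * 100 = 44.01%

Space savings = 1 - 39508/70559 = 44.01%


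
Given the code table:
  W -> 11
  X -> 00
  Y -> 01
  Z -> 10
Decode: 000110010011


Decoding:
00 -> X
01 -> Y
10 -> Z
01 -> Y
00 -> X
11 -> W


Result: XYZYXW


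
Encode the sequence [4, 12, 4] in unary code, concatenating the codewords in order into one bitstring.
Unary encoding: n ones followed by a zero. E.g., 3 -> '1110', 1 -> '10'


Encode each number as n ones followed by a terminating 0:
  4 -> 11110 (5 bits)
  12 -> 1111111111110 (13 bits)
  4 -> 11110 (5 bits)
Total length = 5 + 13 + 5 = 23 bits.

Unary([4, 12, 4]) = 11110111111111111011110 (23 bits)


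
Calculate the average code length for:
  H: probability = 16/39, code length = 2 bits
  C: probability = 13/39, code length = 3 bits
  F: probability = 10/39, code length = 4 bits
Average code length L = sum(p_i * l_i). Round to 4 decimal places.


Weighted contributions p_i * l_i:
  H: (16/39) * 2 = 32/39
  C: (13/39) * 3 = 39/39
  F: (10/39) * 4 = 40/39
Sum = (32 + 39 + 40)/39 = 111/39

L = 111/39 = 2.8462 bits/symbol


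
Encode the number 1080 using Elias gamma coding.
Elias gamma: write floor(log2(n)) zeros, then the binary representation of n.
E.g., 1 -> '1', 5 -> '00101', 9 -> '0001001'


num_bits = floor(log2(1080)) + 1 = 11
leading_zeros = num_bits - 1 = 10
binary(1080) = 10000111000

Elias gamma(1080) = '0000000000' + '10000111000' = 000000000010000111000 (21 bits)


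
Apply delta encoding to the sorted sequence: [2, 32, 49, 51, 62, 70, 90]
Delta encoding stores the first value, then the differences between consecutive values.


First value: 2
Deltas:
  32 - 2 = 30
  49 - 32 = 17
  51 - 49 = 2
  62 - 51 = 11
  70 - 62 = 8
  90 - 70 = 20


Delta encoded: [2, 30, 17, 2, 11, 8, 20]


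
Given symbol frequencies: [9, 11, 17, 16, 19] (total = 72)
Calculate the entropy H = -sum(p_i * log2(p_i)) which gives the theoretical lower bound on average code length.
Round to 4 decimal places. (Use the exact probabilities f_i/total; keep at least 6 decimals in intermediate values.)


Per-symbol terms -p_i * log2(p_i) with p_i = f_i/72:
  p = 9/72 = 0.125000: log2(p) = -3.000000, -p*log2(p) = 0.375000
  p = 11/72 = 0.152778: log2(p) = -2.710493, -p*log2(p) = 0.414103
  p = 17/72 = 0.236111: log2(p) = -2.082462, -p*log2(p) = 0.491692
  p = 16/72 = 0.222222: log2(p) = -2.169925, -p*log2(p) = 0.482206
  p = 19/72 = 0.263889: log2(p) = -1.921997, -p*log2(p) = 0.507194
H = 0.375000 + 0.414103 + 0.491692 + 0.482206 + 0.507194 = 2.270195

H = 2.2702 bits/symbol


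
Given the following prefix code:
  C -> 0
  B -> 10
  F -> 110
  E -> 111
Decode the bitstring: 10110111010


Decoding step by step:
Bits 10 -> B
Bits 110 -> F
Bits 111 -> E
Bits 0 -> C
Bits 10 -> B


Decoded message: BFECB


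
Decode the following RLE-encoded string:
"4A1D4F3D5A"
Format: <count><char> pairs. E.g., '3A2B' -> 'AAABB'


Expanding each <count><char> pair:
  4A -> 'AAAA'
  1D -> 'D'
  4F -> 'FFFF'
  3D -> 'DDD'
  5A -> 'AAAAA'

Decoded = AAAADFFFFDDDAAAAA


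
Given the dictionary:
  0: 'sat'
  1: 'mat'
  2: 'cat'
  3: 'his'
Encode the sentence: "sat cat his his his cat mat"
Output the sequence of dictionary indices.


Look up each word in the dictionary:
  'sat' -> 0
  'cat' -> 2
  'his' -> 3
  'his' -> 3
  'his' -> 3
  'cat' -> 2
  'mat' -> 1

Encoded: [0, 2, 3, 3, 3, 2, 1]


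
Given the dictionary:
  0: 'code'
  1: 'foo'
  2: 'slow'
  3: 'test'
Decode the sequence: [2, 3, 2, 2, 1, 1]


Look up each index in the dictionary:
  2 -> 'slow'
  3 -> 'test'
  2 -> 'slow'
  2 -> 'slow'
  1 -> 'foo'
  1 -> 'foo'

Decoded: "slow test slow slow foo foo"


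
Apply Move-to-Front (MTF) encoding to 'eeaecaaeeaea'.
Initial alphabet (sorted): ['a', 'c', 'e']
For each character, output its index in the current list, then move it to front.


MTF encoding:
'e': index 2 in ['a', 'c', 'e'] -> ['e', 'a', 'c']
'e': index 0 in ['e', 'a', 'c'] -> ['e', 'a', 'c']
'a': index 1 in ['e', 'a', 'c'] -> ['a', 'e', 'c']
'e': index 1 in ['a', 'e', 'c'] -> ['e', 'a', 'c']
'c': index 2 in ['e', 'a', 'c'] -> ['c', 'e', 'a']
'a': index 2 in ['c', 'e', 'a'] -> ['a', 'c', 'e']
'a': index 0 in ['a', 'c', 'e'] -> ['a', 'c', 'e']
'e': index 2 in ['a', 'c', 'e'] -> ['e', 'a', 'c']
'e': index 0 in ['e', 'a', 'c'] -> ['e', 'a', 'c']
'a': index 1 in ['e', 'a', 'c'] -> ['a', 'e', 'c']
'e': index 1 in ['a', 'e', 'c'] -> ['e', 'a', 'c']
'a': index 1 in ['e', 'a', 'c'] -> ['a', 'e', 'c']


Output: [2, 0, 1, 1, 2, 2, 0, 2, 0, 1, 1, 1]


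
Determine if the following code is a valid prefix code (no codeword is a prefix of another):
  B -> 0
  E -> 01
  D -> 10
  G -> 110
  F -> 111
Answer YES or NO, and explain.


Checking each pair (does one codeword prefix another?):
  B='0' vs E='01': prefix -- VIOLATION

NO -- this is NOT a valid prefix code. B (0) is a prefix of E (01).


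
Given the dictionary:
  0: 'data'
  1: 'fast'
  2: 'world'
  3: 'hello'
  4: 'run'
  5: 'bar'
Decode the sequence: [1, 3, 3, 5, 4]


Look up each index in the dictionary:
  1 -> 'fast'
  3 -> 'hello'
  3 -> 'hello'
  5 -> 'bar'
  4 -> 'run'

Decoded: "fast hello hello bar run"


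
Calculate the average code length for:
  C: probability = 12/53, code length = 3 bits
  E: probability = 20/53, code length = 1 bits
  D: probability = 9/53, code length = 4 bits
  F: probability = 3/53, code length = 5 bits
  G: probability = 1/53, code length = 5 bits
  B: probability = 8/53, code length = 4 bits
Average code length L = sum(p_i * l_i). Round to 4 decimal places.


Weighted contributions p_i * l_i:
  C: (12/53) * 3 = 36/53
  E: (20/53) * 1 = 20/53
  D: (9/53) * 4 = 36/53
  F: (3/53) * 5 = 15/53
  G: (1/53) * 5 = 5/53
  B: (8/53) * 4 = 32/53
Sum = (36 + 20 + 36 + 15 + 5 + 32)/53 = 144/53

L = 144/53 = 2.7170 bits/symbol


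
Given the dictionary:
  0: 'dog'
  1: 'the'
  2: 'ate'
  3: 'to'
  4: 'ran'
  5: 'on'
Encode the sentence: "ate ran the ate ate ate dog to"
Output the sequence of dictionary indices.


Look up each word in the dictionary:
  'ate' -> 2
  'ran' -> 4
  'the' -> 1
  'ate' -> 2
  'ate' -> 2
  'ate' -> 2
  'dog' -> 0
  'to' -> 3

Encoded: [2, 4, 1, 2, 2, 2, 0, 3]


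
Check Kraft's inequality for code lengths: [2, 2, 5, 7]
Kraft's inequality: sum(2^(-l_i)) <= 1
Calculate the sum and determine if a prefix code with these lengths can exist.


Sum = 2^(-2) + 2^(-2) + 2^(-5) + 2^(-7)
    = 0.25 + 0.25 + 0.03125 + 0.0078125
    = 69/128 = 0.5390625
Since 0.5390625 <= 1, Kraft's inequality IS satisfied.
A prefix code with these lengths CAN exist.

Kraft sum = 0.5390625. Satisfied.


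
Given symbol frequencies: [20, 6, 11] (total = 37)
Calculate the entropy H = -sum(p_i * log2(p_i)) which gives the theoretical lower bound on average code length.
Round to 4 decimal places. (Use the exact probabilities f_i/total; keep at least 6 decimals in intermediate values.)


Per-symbol terms -p_i * log2(p_i) with p_i = f_i/37:
  p = 20/37 = 0.540541: log2(p) = -0.887525, -p*log2(p) = 0.479743
  p = 6/37 = 0.162162: log2(p) = -2.624491, -p*log2(p) = 0.425593
  p = 11/37 = 0.297297: log2(p) = -1.750022, -p*log2(p) = 0.520277
H = 0.479743 + 0.425593 + 0.520277 = 1.425613

H = 1.4256 bits/symbol


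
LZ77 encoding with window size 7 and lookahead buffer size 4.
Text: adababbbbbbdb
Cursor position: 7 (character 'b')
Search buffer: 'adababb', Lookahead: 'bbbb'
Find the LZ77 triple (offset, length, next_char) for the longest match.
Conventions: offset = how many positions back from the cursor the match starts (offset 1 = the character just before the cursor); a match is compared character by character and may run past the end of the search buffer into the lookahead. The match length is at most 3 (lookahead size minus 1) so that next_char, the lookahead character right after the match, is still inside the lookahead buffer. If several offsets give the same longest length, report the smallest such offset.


Try each offset into the search buffer:
  offset=1 (pos 6, char 'b'): match length 3
  offset=2 (pos 5, char 'b'): match length 3
  offset=3 (pos 4, char 'a'): match length 0
  offset=4 (pos 3, char 'b'): match length 1
  offset=5 (pos 2, char 'a'): match length 0
  offset=6 (pos 1, char 'd'): match length 0
  offset=7 (pos 0, char 'a'): match length 0
Longest match has length 3, found at offsets 1, 2; take the smallest, offset 1.
next_char = character at position 7 + 3 = 10 -> 'b'

Best match: offset=1, length=3 (matching 'bbb' starting at position 6)
LZ77 triple: (1, 3, 'b')


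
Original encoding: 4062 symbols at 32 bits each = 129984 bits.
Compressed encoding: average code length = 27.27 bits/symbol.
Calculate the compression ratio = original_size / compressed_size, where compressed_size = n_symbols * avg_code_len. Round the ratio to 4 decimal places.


original_size = n_symbols * orig_bits = 4062 * 32 = 129984 bits
compressed_size = n_symbols * avg_code_len = 4062 * 27.27 = 110770.74 bits
ratio = original_size / compressed_size = 129984 / 110770.74 = 1.1735

Compression ratio = 1.1735


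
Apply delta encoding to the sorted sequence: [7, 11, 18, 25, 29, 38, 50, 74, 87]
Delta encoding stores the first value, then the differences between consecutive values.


First value: 7
Deltas:
  11 - 7 = 4
  18 - 11 = 7
  25 - 18 = 7
  29 - 25 = 4
  38 - 29 = 9
  50 - 38 = 12
  74 - 50 = 24
  87 - 74 = 13


Delta encoded: [7, 4, 7, 7, 4, 9, 12, 24, 13]


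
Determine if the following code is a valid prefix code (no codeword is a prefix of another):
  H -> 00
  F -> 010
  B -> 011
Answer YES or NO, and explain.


Checking each pair (does one codeword prefix another?):
  H='00' vs F='010': no prefix
  H='00' vs B='011': no prefix
  F='010' vs H='00': no prefix
  F='010' vs B='011': no prefix
  B='011' vs H='00': no prefix
  B='011' vs F='010': no prefix
No violation found over all pairs.

YES -- this is a valid prefix code. No codeword is a prefix of any other codeword.


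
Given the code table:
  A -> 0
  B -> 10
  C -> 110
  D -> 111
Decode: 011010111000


Decoding:
0 -> A
110 -> C
10 -> B
111 -> D
0 -> A
0 -> A
0 -> A


Result: ACBDAAA


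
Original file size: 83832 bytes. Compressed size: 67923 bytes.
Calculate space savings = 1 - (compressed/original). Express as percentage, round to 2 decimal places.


ratio = compressed/original = 67923/83832 = 0.810228
savings = 1 - ratio = 1 - 0.810228 = 0.189772
as a percentage: 0.189772 * 100 = 18.98%

Space savings = 1 - 67923/83832 = 18.98%


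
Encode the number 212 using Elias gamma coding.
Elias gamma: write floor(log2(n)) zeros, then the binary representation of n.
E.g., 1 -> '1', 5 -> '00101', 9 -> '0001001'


num_bits = floor(log2(212)) + 1 = 8
leading_zeros = num_bits - 1 = 7
binary(212) = 11010100

Elias gamma(212) = '0000000' + '11010100' = 000000011010100 (15 bits)


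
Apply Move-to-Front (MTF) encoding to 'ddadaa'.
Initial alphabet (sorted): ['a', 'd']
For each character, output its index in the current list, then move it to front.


MTF encoding:
'd': index 1 in ['a', 'd'] -> ['d', 'a']
'd': index 0 in ['d', 'a'] -> ['d', 'a']
'a': index 1 in ['d', 'a'] -> ['a', 'd']
'd': index 1 in ['a', 'd'] -> ['d', 'a']
'a': index 1 in ['d', 'a'] -> ['a', 'd']
'a': index 0 in ['a', 'd'] -> ['a', 'd']


Output: [1, 0, 1, 1, 1, 0]


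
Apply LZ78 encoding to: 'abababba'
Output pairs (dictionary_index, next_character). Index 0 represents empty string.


LZ78 encoding steps:
Dictionary: {0: ''}
Step 1: w='' (idx 0), next='a' -> output (0, 'a'), add 'a' as idx 1
Step 2: w='' (idx 0), next='b' -> output (0, 'b'), add 'b' as idx 2
Step 3: w='a' (idx 1), next='b' -> output (1, 'b'), add 'ab' as idx 3
Step 4: w='ab' (idx 3), next='b' -> output (3, 'b'), add 'abb' as idx 4
Step 5: w='a' (idx 1), end of input -> output (1, '')


Encoded: [(0, 'a'), (0, 'b'), (1, 'b'), (3, 'b'), (1, '')]


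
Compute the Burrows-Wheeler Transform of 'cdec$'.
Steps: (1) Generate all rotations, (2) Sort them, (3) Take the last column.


Rotations (sorted):
  0: $cdec -> last char: c
  1: c$cde -> last char: e
  2: cdec$ -> last char: $
  3: dec$c -> last char: c
  4: ec$cd -> last char: d


BWT = ce$cd


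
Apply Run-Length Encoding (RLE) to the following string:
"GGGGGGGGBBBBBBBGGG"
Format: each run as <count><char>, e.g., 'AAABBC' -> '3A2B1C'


Scanning runs left to right:
  i=0: run of 'G' x 8 -> '8G'
  i=8: run of 'B' x 7 -> '7B'
  i=15: run of 'G' x 3 -> '3G'

RLE = 8G7B3G


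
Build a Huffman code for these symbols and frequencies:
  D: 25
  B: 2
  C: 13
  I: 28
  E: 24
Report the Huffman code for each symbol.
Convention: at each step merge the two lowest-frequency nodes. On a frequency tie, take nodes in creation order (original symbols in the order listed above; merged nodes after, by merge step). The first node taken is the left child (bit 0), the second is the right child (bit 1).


Huffman tree construction:
Step 1: Merge B(2) + C(13) = 15
Step 2: Merge (B+C)(15) + E(24) = 39
Step 3: Merge D(25) + I(28) = 53
Step 4: Merge ((B+C)+E)(39) + (D+I)(53) = 92
Read each symbol's code off the tree from the root (left child = 0, right child = 1).

Codes:
  D: 10 (length 2)
  B: 000 (length 3)
  C: 001 (length 3)
  I: 11 (length 2)
  E: 01 (length 2)
Average code length: 199/92 = 2.1630 bits/symbol


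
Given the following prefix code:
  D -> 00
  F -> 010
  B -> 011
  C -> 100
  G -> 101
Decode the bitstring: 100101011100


Decoding step by step:
Bits 100 -> C
Bits 101 -> G
Bits 011 -> B
Bits 100 -> C


Decoded message: CGBC


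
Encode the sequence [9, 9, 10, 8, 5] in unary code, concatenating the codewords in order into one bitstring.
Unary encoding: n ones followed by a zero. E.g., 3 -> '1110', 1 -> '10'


Encode each number as n ones followed by a terminating 0:
  9 -> 1111111110 (10 bits)
  9 -> 1111111110 (10 bits)
  10 -> 11111111110 (11 bits)
  8 -> 111111110 (9 bits)
  5 -> 111110 (6 bits)
Total length = 10 + 10 + 11 + 9 + 6 = 46 bits.

Unary([9, 9, 10, 8, 5]) = 1111111110111111111011111111110111111110111110 (46 bits)


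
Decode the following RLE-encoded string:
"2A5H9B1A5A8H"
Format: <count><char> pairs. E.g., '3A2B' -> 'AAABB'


Expanding each <count><char> pair:
  2A -> 'AA'
  5H -> 'HHHHH'
  9B -> 'BBBBBBBBB'
  1A -> 'A'
  5A -> 'AAAAA'
  8H -> 'HHHHHHHH'

Decoded = AAHHHHHBBBBBBBBBAAAAAAHHHHHHHH


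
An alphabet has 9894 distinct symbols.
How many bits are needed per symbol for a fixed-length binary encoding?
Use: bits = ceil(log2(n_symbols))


log2(9894) = 13.2723
Bracket: 2^13 = 8192 < 9894 <= 2^14 = 16384
So ceil(log2(9894)) = 14

bits = ceil(log2(9894)) = ceil(13.2723) = 14 bits


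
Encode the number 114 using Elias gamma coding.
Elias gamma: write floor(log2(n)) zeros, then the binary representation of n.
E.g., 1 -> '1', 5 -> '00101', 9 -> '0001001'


num_bits = floor(log2(114)) + 1 = 7
leading_zeros = num_bits - 1 = 6
binary(114) = 1110010

Elias gamma(114) = '000000' + '1110010' = 0000001110010 (13 bits)


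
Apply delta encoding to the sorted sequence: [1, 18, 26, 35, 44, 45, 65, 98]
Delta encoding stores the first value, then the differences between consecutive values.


First value: 1
Deltas:
  18 - 1 = 17
  26 - 18 = 8
  35 - 26 = 9
  44 - 35 = 9
  45 - 44 = 1
  65 - 45 = 20
  98 - 65 = 33


Delta encoded: [1, 17, 8, 9, 9, 1, 20, 33]


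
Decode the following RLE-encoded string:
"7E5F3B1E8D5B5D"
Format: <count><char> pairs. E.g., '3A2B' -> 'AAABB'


Expanding each <count><char> pair:
  7E -> 'EEEEEEE'
  5F -> 'FFFFF'
  3B -> 'BBB'
  1E -> 'E'
  8D -> 'DDDDDDDD'
  5B -> 'BBBBB'
  5D -> 'DDDDD'

Decoded = EEEEEEEFFFFFBBBEDDDDDDDDBBBBBDDDDD


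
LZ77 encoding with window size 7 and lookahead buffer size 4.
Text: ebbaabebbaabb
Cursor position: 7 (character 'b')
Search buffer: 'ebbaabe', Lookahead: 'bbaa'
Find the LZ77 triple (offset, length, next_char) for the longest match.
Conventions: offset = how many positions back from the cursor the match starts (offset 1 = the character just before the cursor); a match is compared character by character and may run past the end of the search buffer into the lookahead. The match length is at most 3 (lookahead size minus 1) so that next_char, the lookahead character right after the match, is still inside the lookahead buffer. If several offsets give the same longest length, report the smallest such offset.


Try each offset into the search buffer:
  offset=1 (pos 6, char 'e'): match length 0
  offset=2 (pos 5, char 'b'): match length 1
  offset=3 (pos 4, char 'a'): match length 0
  offset=4 (pos 3, char 'a'): match length 0
  offset=5 (pos 2, char 'b'): match length 1
  offset=6 (pos 1, char 'b'): match length 3
  offset=7 (pos 0, char 'e'): match length 0
Longest match has length 3 at offset 6.
next_char = character at position 7 + 3 = 10 -> 'a'

Best match: offset=6, length=3 (matching 'bba' starting at position 1)
LZ77 triple: (6, 3, 'a')


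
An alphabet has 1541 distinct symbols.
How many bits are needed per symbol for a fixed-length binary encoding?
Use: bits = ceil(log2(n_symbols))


log2(1541) = 10.5897
Bracket: 2^10 = 1024 < 1541 <= 2^11 = 2048
So ceil(log2(1541)) = 11

bits = ceil(log2(1541)) = ceil(10.5897) = 11 bits


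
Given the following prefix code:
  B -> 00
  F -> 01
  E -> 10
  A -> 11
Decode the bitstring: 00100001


Decoding step by step:
Bits 00 -> B
Bits 10 -> E
Bits 00 -> B
Bits 01 -> F


Decoded message: BEBF


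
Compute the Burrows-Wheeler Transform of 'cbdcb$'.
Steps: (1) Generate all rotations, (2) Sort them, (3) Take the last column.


Rotations (sorted):
  0: $cbdcb -> last char: b
  1: b$cbdc -> last char: c
  2: bdcb$c -> last char: c
  3: cb$cbd -> last char: d
  4: cbdcb$ -> last char: $
  5: dcb$cb -> last char: b


BWT = bccd$b


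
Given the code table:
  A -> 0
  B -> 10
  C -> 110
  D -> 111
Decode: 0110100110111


Decoding:
0 -> A
110 -> C
10 -> B
0 -> A
110 -> C
111 -> D


Result: ACBACD


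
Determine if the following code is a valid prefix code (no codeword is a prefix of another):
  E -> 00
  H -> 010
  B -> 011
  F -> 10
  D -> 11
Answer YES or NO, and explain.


Checking each pair (does one codeword prefix another?):
  E='00' vs H='010': no prefix
  E='00' vs B='011': no prefix
  E='00' vs F='10': no prefix
  E='00' vs D='11': no prefix
  H='010' vs E='00': no prefix
  H='010' vs B='011': no prefix
  H='010' vs F='10': no prefix
  H='010' vs D='11': no prefix
  B='011' vs E='00': no prefix
  B='011' vs H='010': no prefix
  B='011' vs F='10': no prefix
  B='011' vs D='11': no prefix
  F='10' vs E='00': no prefix
  F='10' vs H='010': no prefix
  F='10' vs B='011': no prefix
  F='10' vs D='11': no prefix
  D='11' vs E='00': no prefix
  D='11' vs H='010': no prefix
  D='11' vs B='011': no prefix
  D='11' vs F='10': no prefix
No violation found over all pairs.

YES -- this is a valid prefix code. No codeword is a prefix of any other codeword.


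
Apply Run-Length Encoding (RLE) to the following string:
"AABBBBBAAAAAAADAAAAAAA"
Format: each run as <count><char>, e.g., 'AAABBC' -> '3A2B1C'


Scanning runs left to right:
  i=0: run of 'A' x 2 -> '2A'
  i=2: run of 'B' x 5 -> '5B'
  i=7: run of 'A' x 7 -> '7A'
  i=14: run of 'D' x 1 -> '1D'
  i=15: run of 'A' x 7 -> '7A'

RLE = 2A5B7A1D7A


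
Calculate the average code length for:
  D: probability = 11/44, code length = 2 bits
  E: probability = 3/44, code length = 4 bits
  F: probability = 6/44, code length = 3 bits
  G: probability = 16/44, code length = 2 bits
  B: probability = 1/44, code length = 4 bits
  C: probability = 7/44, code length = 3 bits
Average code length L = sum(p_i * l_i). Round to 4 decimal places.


Weighted contributions p_i * l_i:
  D: (11/44) * 2 = 22/44
  E: (3/44) * 4 = 12/44
  F: (6/44) * 3 = 18/44
  G: (16/44) * 2 = 32/44
  B: (1/44) * 4 = 4/44
  C: (7/44) * 3 = 21/44
Sum = (22 + 12 + 18 + 32 + 4 + 21)/44 = 109/44

L = 109/44 = 2.4773 bits/symbol


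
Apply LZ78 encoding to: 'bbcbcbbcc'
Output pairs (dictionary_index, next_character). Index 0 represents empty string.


LZ78 encoding steps:
Dictionary: {0: ''}
Step 1: w='' (idx 0), next='b' -> output (0, 'b'), add 'b' as idx 1
Step 2: w='b' (idx 1), next='c' -> output (1, 'c'), add 'bc' as idx 2
Step 3: w='bc' (idx 2), next='b' -> output (2, 'b'), add 'bcb' as idx 3
Step 4: w='bc' (idx 2), next='c' -> output (2, 'c'), add 'bcc' as idx 4


Encoded: [(0, 'b'), (1, 'c'), (2, 'b'), (2, 'c')]


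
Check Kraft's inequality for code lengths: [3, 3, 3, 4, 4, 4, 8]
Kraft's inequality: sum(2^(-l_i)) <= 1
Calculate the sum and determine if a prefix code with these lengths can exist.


Sum = 2^(-3) + 2^(-3) + 2^(-3) + 2^(-4) + 2^(-4) + 2^(-4) + 2^(-8)
    = 0.125 + 0.125 + 0.125 + 0.0625 + 0.0625 + 0.0625 + 0.00390625
    = 145/256 = 0.56640625
Since 0.56640625 <= 1, Kraft's inequality IS satisfied.
A prefix code with these lengths CAN exist.

Kraft sum = 0.56640625. Satisfied.


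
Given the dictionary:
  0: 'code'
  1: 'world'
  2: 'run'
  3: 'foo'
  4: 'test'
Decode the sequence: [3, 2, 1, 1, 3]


Look up each index in the dictionary:
  3 -> 'foo'
  2 -> 'run'
  1 -> 'world'
  1 -> 'world'
  3 -> 'foo'

Decoded: "foo run world world foo"


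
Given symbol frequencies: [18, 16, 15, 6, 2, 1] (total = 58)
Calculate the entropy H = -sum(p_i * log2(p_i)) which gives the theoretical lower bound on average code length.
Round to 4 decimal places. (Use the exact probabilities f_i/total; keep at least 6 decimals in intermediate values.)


Per-symbol terms -p_i * log2(p_i) with p_i = f_i/58:
  p = 18/58 = 0.310345: log2(p) = -1.688056, -p*log2(p) = 0.523879
  p = 16/58 = 0.275862: log2(p) = -1.857981, -p*log2(p) = 0.512546
  p = 15/58 = 0.258621: log2(p) = -1.951090, -p*log2(p) = 0.504592
  p = 6/58 = 0.103448: log2(p) = -3.273018, -p*log2(p) = 0.338588
  p = 2/58 = 0.034483: log2(p) = -4.857981, -p*log2(p) = 0.167517
  p = 1/58 = 0.017241: log2(p) = -5.857981, -p*log2(p) = 0.101000
H = 0.523879 + 0.512546 + 0.504592 + 0.338588 + 0.167517 + 0.101000 = 2.148122

H = 2.1481 bits/symbol


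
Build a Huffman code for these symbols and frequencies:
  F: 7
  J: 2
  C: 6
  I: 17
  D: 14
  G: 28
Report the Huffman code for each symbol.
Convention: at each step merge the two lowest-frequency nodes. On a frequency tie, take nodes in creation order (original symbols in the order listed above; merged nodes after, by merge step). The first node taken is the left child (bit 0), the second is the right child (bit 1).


Huffman tree construction:
Step 1: Merge J(2) + C(6) = 8
Step 2: Merge F(7) + (J+C)(8) = 15
Step 3: Merge D(14) + (F+(J+C))(15) = 29
Step 4: Merge I(17) + G(28) = 45
Step 5: Merge (D+(F+(J+C)))(29) + (I+G)(45) = 74
Read each symbol's code off the tree from the root (left child = 0, right child = 1).

Codes:
  F: 010 (length 3)
  J: 0110 (length 4)
  C: 0111 (length 4)
  I: 10 (length 2)
  D: 00 (length 2)
  G: 11 (length 2)
Average code length: 171/74 = 2.3108 bits/symbol


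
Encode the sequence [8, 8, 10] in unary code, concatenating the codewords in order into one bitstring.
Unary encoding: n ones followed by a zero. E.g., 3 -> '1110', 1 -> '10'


Encode each number as n ones followed by a terminating 0:
  8 -> 111111110 (9 bits)
  8 -> 111111110 (9 bits)
  10 -> 11111111110 (11 bits)
Total length = 9 + 9 + 11 = 29 bits.

Unary([8, 8, 10]) = 11111111011111111011111111110 (29 bits)


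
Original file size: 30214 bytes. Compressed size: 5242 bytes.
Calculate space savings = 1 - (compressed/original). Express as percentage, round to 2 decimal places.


ratio = compressed/original = 5242/30214 = 0.173496
savings = 1 - ratio = 1 - 0.173496 = 0.826504
as a percentage: 0.826504 * 100 = 82.65%

Space savings = 1 - 5242/30214 = 82.65%


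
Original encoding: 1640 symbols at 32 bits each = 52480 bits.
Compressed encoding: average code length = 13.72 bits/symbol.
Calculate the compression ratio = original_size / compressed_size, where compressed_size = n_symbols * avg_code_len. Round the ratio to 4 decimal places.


original_size = n_symbols * orig_bits = 1640 * 32 = 52480 bits
compressed_size = n_symbols * avg_code_len = 1640 * 13.72 = 22500.8 bits
ratio = original_size / compressed_size = 52480 / 22500.8 = 2.3324

Compression ratio = 2.3324


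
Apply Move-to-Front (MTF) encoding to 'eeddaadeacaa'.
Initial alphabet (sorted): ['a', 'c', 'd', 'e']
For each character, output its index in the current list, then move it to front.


MTF encoding:
'e': index 3 in ['a', 'c', 'd', 'e'] -> ['e', 'a', 'c', 'd']
'e': index 0 in ['e', 'a', 'c', 'd'] -> ['e', 'a', 'c', 'd']
'd': index 3 in ['e', 'a', 'c', 'd'] -> ['d', 'e', 'a', 'c']
'd': index 0 in ['d', 'e', 'a', 'c'] -> ['d', 'e', 'a', 'c']
'a': index 2 in ['d', 'e', 'a', 'c'] -> ['a', 'd', 'e', 'c']
'a': index 0 in ['a', 'd', 'e', 'c'] -> ['a', 'd', 'e', 'c']
'd': index 1 in ['a', 'd', 'e', 'c'] -> ['d', 'a', 'e', 'c']
'e': index 2 in ['d', 'a', 'e', 'c'] -> ['e', 'd', 'a', 'c']
'a': index 2 in ['e', 'd', 'a', 'c'] -> ['a', 'e', 'd', 'c']
'c': index 3 in ['a', 'e', 'd', 'c'] -> ['c', 'a', 'e', 'd']
'a': index 1 in ['c', 'a', 'e', 'd'] -> ['a', 'c', 'e', 'd']
'a': index 0 in ['a', 'c', 'e', 'd'] -> ['a', 'c', 'e', 'd']


Output: [3, 0, 3, 0, 2, 0, 1, 2, 2, 3, 1, 0]


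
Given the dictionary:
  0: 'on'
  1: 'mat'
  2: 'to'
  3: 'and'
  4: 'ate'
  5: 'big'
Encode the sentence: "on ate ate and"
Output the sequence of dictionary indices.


Look up each word in the dictionary:
  'on' -> 0
  'ate' -> 4
  'ate' -> 4
  'and' -> 3

Encoded: [0, 4, 4, 3]


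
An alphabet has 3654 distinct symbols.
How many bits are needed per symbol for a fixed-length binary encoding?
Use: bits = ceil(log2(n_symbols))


log2(3654) = 11.8353
Bracket: 2^11 = 2048 < 3654 <= 2^12 = 4096
So ceil(log2(3654)) = 12

bits = ceil(log2(3654)) = ceil(11.8353) = 12 bits


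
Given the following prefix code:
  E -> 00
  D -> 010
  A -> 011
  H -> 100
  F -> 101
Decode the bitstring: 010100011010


Decoding step by step:
Bits 010 -> D
Bits 100 -> H
Bits 011 -> A
Bits 010 -> D


Decoded message: DHAD


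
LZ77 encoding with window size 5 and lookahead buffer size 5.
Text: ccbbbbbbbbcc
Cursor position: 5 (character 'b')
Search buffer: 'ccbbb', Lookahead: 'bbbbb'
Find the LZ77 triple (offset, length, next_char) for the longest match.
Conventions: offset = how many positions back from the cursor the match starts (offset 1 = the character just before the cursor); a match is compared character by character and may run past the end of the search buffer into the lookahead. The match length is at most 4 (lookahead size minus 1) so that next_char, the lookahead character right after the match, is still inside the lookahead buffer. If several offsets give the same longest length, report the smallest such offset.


Try each offset into the search buffer:
  offset=1 (pos 4, char 'b'): match length 4
  offset=2 (pos 3, char 'b'): match length 4
  offset=3 (pos 2, char 'b'): match length 4
  offset=4 (pos 1, char 'c'): match length 0
  offset=5 (pos 0, char 'c'): match length 0
Longest match has length 4, found at offsets 1, 2, 3; take the smallest, offset 1.
next_char = character at position 5 + 4 = 9 -> 'b'

Best match: offset=1, length=4 (matching 'bbbb' starting at position 4)
LZ77 triple: (1, 4, 'b')


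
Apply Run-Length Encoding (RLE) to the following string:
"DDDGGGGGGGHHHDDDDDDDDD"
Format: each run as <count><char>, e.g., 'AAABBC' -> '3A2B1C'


Scanning runs left to right:
  i=0: run of 'D' x 3 -> '3D'
  i=3: run of 'G' x 7 -> '7G'
  i=10: run of 'H' x 3 -> '3H'
  i=13: run of 'D' x 9 -> '9D'

RLE = 3D7G3H9D


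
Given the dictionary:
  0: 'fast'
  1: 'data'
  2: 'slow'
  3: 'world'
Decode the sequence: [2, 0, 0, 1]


Look up each index in the dictionary:
  2 -> 'slow'
  0 -> 'fast'
  0 -> 'fast'
  1 -> 'data'

Decoded: "slow fast fast data"


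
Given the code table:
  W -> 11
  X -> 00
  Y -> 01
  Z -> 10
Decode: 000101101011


Decoding:
00 -> X
01 -> Y
01 -> Y
10 -> Z
10 -> Z
11 -> W


Result: XYYZZW


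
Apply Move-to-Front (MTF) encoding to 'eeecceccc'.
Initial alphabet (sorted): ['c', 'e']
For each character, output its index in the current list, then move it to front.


MTF encoding:
'e': index 1 in ['c', 'e'] -> ['e', 'c']
'e': index 0 in ['e', 'c'] -> ['e', 'c']
'e': index 0 in ['e', 'c'] -> ['e', 'c']
'c': index 1 in ['e', 'c'] -> ['c', 'e']
'c': index 0 in ['c', 'e'] -> ['c', 'e']
'e': index 1 in ['c', 'e'] -> ['e', 'c']
'c': index 1 in ['e', 'c'] -> ['c', 'e']
'c': index 0 in ['c', 'e'] -> ['c', 'e']
'c': index 0 in ['c', 'e'] -> ['c', 'e']


Output: [1, 0, 0, 1, 0, 1, 1, 0, 0]


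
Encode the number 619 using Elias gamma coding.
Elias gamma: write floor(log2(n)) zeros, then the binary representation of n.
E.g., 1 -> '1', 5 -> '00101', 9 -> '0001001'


num_bits = floor(log2(619)) + 1 = 10
leading_zeros = num_bits - 1 = 9
binary(619) = 1001101011

Elias gamma(619) = '000000000' + '1001101011' = 0000000001001101011 (19 bits)


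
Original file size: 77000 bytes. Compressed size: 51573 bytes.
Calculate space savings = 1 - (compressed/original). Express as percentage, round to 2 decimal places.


ratio = compressed/original = 51573/77000 = 0.669779
savings = 1 - ratio = 1 - 0.669779 = 0.330221
as a percentage: 0.330221 * 100 = 33.02%

Space savings = 1 - 51573/77000 = 33.02%


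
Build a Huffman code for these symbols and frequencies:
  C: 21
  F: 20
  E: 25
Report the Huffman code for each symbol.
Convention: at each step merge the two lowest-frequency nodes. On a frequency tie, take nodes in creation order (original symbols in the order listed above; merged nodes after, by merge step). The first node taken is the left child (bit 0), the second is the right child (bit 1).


Huffman tree construction:
Step 1: Merge F(20) + C(21) = 41
Step 2: Merge E(25) + (F+C)(41) = 66
Read each symbol's code off the tree from the root (left child = 0, right child = 1).

Codes:
  C: 11 (length 2)
  F: 10 (length 2)
  E: 0 (length 1)
Average code length: 107/66 = 1.6212 bits/symbol


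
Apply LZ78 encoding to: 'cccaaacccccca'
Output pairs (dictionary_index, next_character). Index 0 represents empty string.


LZ78 encoding steps:
Dictionary: {0: ''}
Step 1: w='' (idx 0), next='c' -> output (0, 'c'), add 'c' as idx 1
Step 2: w='c' (idx 1), next='c' -> output (1, 'c'), add 'cc' as idx 2
Step 3: w='' (idx 0), next='a' -> output (0, 'a'), add 'a' as idx 3
Step 4: w='a' (idx 3), next='a' -> output (3, 'a'), add 'aa' as idx 4
Step 5: w='cc' (idx 2), next='c' -> output (2, 'c'), add 'ccc' as idx 5
Step 6: w='ccc' (idx 5), next='a' -> output (5, 'a'), add 'ccca' as idx 6


Encoded: [(0, 'c'), (1, 'c'), (0, 'a'), (3, 'a'), (2, 'c'), (5, 'a')]


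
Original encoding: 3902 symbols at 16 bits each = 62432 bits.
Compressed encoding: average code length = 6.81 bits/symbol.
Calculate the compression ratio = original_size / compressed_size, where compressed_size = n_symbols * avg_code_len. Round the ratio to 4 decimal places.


original_size = n_symbols * orig_bits = 3902 * 16 = 62432 bits
compressed_size = n_symbols * avg_code_len = 3902 * 6.81 = 26572.62 bits
ratio = original_size / compressed_size = 62432 / 26572.62 = 2.3495

Compression ratio = 2.3495


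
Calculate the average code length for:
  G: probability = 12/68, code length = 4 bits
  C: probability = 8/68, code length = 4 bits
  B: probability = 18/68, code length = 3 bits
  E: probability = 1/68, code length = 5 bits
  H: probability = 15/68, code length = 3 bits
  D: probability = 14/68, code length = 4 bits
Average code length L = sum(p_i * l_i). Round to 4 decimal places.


Weighted contributions p_i * l_i:
  G: (12/68) * 4 = 48/68
  C: (8/68) * 4 = 32/68
  B: (18/68) * 3 = 54/68
  E: (1/68) * 5 = 5/68
  H: (15/68) * 3 = 45/68
  D: (14/68) * 4 = 56/68
Sum = (48 + 32 + 54 + 5 + 45 + 56)/68 = 240/68

L = 240/68 = 3.5294 bits/symbol


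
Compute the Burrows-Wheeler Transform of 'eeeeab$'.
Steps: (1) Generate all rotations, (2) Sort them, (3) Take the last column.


Rotations (sorted):
  0: $eeeeab -> last char: b
  1: ab$eeee -> last char: e
  2: b$eeeea -> last char: a
  3: eab$eee -> last char: e
  4: eeab$ee -> last char: e
  5: eeeab$e -> last char: e
  6: eeeeab$ -> last char: $


BWT = beaeee$


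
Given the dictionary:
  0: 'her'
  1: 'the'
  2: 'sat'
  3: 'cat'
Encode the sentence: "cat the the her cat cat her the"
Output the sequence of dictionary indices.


Look up each word in the dictionary:
  'cat' -> 3
  'the' -> 1
  'the' -> 1
  'her' -> 0
  'cat' -> 3
  'cat' -> 3
  'her' -> 0
  'the' -> 1

Encoded: [3, 1, 1, 0, 3, 3, 0, 1]


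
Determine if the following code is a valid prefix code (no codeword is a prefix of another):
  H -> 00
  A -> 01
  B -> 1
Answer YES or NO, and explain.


Checking each pair (does one codeword prefix another?):
  H='00' vs A='01': no prefix
  H='00' vs B='1': no prefix
  A='01' vs H='00': no prefix
  A='01' vs B='1': no prefix
  B='1' vs H='00': no prefix
  B='1' vs A='01': no prefix
No violation found over all pairs.

YES -- this is a valid prefix code. No codeword is a prefix of any other codeword.


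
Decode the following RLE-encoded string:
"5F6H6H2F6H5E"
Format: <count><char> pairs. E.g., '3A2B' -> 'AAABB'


Expanding each <count><char> pair:
  5F -> 'FFFFF'
  6H -> 'HHHHHH'
  6H -> 'HHHHHH'
  2F -> 'FF'
  6H -> 'HHHHHH'
  5E -> 'EEEEE'

Decoded = FFFFFHHHHHHHHHHHHFFHHHHHHEEEEE


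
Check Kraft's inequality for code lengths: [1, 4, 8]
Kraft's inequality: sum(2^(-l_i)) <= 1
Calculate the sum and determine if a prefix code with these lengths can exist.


Sum = 2^(-1) + 2^(-4) + 2^(-8)
    = 0.5 + 0.0625 + 0.00390625
    = 145/256 = 0.56640625
Since 0.56640625 <= 1, Kraft's inequality IS satisfied.
A prefix code with these lengths CAN exist.

Kraft sum = 0.56640625. Satisfied.


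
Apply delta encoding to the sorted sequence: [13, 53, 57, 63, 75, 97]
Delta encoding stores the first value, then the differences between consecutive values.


First value: 13
Deltas:
  53 - 13 = 40
  57 - 53 = 4
  63 - 57 = 6
  75 - 63 = 12
  97 - 75 = 22


Delta encoded: [13, 40, 4, 6, 12, 22]


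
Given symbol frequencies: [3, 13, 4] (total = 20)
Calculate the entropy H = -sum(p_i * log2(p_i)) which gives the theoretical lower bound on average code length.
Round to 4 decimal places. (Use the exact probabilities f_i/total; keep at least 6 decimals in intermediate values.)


Per-symbol terms -p_i * log2(p_i) with p_i = f_i/20:
  p = 3/20 = 0.150000: log2(p) = -2.736966, -p*log2(p) = 0.410545
  p = 13/20 = 0.650000: log2(p) = -0.621488, -p*log2(p) = 0.403967
  p = 4/20 = 0.200000: log2(p) = -2.321928, -p*log2(p) = 0.464386
H = 0.410545 + 0.403967 + 0.464386 = 1.278898

H = 1.2789 bits/symbol


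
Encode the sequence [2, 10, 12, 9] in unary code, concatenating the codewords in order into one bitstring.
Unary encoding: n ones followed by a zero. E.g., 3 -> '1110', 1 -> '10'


Encode each number as n ones followed by a terminating 0:
  2 -> 110 (3 bits)
  10 -> 11111111110 (11 bits)
  12 -> 1111111111110 (13 bits)
  9 -> 1111111110 (10 bits)
Total length = 3 + 11 + 13 + 10 = 37 bits.

Unary([2, 10, 12, 9]) = 1101111111111011111111111101111111110 (37 bits)


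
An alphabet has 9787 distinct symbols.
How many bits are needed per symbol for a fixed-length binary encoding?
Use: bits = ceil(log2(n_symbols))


log2(9787) = 13.2567
Bracket: 2^13 = 8192 < 9787 <= 2^14 = 16384
So ceil(log2(9787)) = 14

bits = ceil(log2(9787)) = ceil(13.2567) = 14 bits


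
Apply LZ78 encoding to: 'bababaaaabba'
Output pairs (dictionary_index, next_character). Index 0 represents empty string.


LZ78 encoding steps:
Dictionary: {0: ''}
Step 1: w='' (idx 0), next='b' -> output (0, 'b'), add 'b' as idx 1
Step 2: w='' (idx 0), next='a' -> output (0, 'a'), add 'a' as idx 2
Step 3: w='b' (idx 1), next='a' -> output (1, 'a'), add 'ba' as idx 3
Step 4: w='ba' (idx 3), next='a' -> output (3, 'a'), add 'baa' as idx 4
Step 5: w='a' (idx 2), next='a' -> output (2, 'a'), add 'aa' as idx 5
Step 6: w='b' (idx 1), next='b' -> output (1, 'b'), add 'bb' as idx 6
Step 7: w='a' (idx 2), end of input -> output (2, '')


Encoded: [(0, 'b'), (0, 'a'), (1, 'a'), (3, 'a'), (2, 'a'), (1, 'b'), (2, '')]


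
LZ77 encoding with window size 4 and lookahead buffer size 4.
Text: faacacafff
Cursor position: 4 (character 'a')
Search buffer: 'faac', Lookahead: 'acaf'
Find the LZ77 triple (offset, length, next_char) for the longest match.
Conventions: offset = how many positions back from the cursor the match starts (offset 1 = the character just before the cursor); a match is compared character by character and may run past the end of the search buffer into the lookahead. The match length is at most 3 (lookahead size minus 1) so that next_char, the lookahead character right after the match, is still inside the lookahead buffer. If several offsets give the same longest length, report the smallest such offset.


Try each offset into the search buffer:
  offset=1 (pos 3, char 'c'): match length 0
  offset=2 (pos 2, char 'a'): match length 3
  offset=3 (pos 1, char 'a'): match length 1
  offset=4 (pos 0, char 'f'): match length 0
Longest match has length 3 at offset 2.
next_char = character at position 4 + 3 = 7 -> 'f'

Best match: offset=2, length=3 (matching 'aca' starting at position 2)
LZ77 triple: (2, 3, 'f')
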